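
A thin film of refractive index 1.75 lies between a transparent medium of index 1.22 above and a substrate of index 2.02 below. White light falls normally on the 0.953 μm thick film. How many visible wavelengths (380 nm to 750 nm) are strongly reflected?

Ray reflecting at the top interface goes from n = 1.22 toward n = 1.75: a half-wave phase shift.
At the lower boundary (n = 1.75 to n = 2.02) the reflected ray undergoes a half-wave phase shift.
Net: no relative phase inversion (both shifts match).
For bright reflection here: 2 n t = m λ.
λ = 2 n t / m = 3336 / m nm.
m=4: 834 nm (IR); m=5: 667 nm (visible); m=6: 556 nm (visible); m=7: 477 nm (visible); m=8: 417 nm (visible); m=9: 371 nm (UV).

4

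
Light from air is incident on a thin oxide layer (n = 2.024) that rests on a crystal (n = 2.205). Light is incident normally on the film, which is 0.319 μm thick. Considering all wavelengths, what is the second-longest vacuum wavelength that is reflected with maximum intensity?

646 nm

Ray reflecting at the top interface goes from n = 1.0 toward n = 2.024: a half-wave phase shift.
At the lower boundary (n = 2.024 to n = 2.205) the reflected ray undergoes a half-wave phase shift.
The two reflections carry the same phase change, so no net offset.
For maximum reflection here: 2 n t = m λ.
λ = 2 n t / m. The second-longest wavelength is m = 2: λ = 2 × 2.024 × 319 / 2.00 = 646 nm.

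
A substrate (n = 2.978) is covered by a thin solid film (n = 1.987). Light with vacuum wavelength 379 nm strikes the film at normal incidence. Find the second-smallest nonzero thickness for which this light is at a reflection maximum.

191 nm

At the upper boundary (n = 1.0 to n = 1.987) the reflected ray undergoes a half-wave phase shift.
Ray reflecting at the bottom interface goes from n = 1.987 toward n = 2.978: a half-wave phase shift.
Zero or two π shifts → no net half-wave offset.
So the condition for constructive reflection is 2 n t = m λ.
The second-smallest nonzero thickness corresponds to m = 2: t = m λ / (2 n) = 2.00 × 379 / (2 × 1.987) = 191 nm.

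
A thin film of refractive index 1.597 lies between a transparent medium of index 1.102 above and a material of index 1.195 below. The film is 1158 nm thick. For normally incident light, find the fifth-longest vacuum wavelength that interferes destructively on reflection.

At the upper boundary (n = 1.102 to n = 1.597) the reflected ray undergoes a half-wave phase shift.
At the lower boundary (n = 1.597 to n = 1.195) the reflected ray undergoes no phase shift.
Net: one phase inversion between the two reflected rays.
For minimum reflection here: 2 n t = m λ.
λ = 2 n t / m. The fifth-longest wavelength is m = 5: λ = 2 × 1.597 × 1158 / 5.00 = 740 nm.

740 nm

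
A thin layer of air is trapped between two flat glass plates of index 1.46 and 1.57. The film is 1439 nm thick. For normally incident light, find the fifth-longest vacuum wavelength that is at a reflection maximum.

640 nm

Ray reflecting at the top interface goes from n = 1.46 toward n = 1.0: no phase shift.
Bottom surface (1.0 → 1.57): reflection off a higher-index medium gives a half-wave phase shift.
Net: one phase inversion between the two reflected rays.
For bright reflection here: 2 n t = (m + ½) λ.
λ = 2 n t / (m + ½). The fifth-longest wavelength is m = 4: λ = 2 × 1.0 × 1439 / 4.50 = 640 nm.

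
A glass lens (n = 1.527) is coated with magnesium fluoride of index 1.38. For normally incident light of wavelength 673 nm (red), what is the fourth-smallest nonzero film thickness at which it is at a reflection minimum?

853 nm

Top surface (1.0 → 1.38): reflection off a higher-index medium gives a half-wave phase shift.
Bottom surface (1.38 → 1.527): reflection off a higher-index medium gives a half-wave phase shift.
Zero or two π shifts → no net half-wave offset.
So the condition for destructive reflection is 2 n t = (m + ½) λ.
The fourth-smallest nonzero thickness corresponds to m = 3: t = (m + ½) λ / (2 n) = 3.50 × 673 / (2 × 1.38) = 853 nm.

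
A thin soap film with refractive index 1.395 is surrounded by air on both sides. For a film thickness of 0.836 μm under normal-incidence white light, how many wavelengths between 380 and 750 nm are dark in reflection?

3

Ray reflecting at the top interface goes from n = 1.0 toward n = 1.395: a half-wave phase shift.
Bottom surface (1.395 → 1.0): reflection off a lower-index medium gives no phase shift.
The two reflections differ by half a wavelength.
For weak reflection here: 2 n t = m λ.
λ = 2 n t / m = 2332 / m nm.
m=3: 777 nm (IR); m=4: 583 nm (visible); m=5: 466 nm (visible); m=6: 389 nm (visible); m=7: 333 nm (UV).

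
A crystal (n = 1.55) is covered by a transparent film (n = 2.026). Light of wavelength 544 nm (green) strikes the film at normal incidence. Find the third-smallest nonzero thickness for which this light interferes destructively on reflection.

403 nm

Top surface (1.0 → 2.026): reflection off a higher-index medium gives a half-wave phase shift.
Ray reflecting at the bottom interface goes from n = 2.026 toward n = 1.55: no phase shift.
Net: one phase inversion between the two reflected rays.
For dark reflection here: 2 n t = m λ.
The third-smallest nonzero thickness corresponds to m = 3: t = m λ / (2 n) = 3.00 × 544 / (2 × 2.026) = 403 nm.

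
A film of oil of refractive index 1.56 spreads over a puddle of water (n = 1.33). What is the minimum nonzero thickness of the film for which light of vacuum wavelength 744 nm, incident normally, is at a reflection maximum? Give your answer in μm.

Top surface (1.0 → 1.56): reflection off a higher-index medium gives a half-wave phase shift.
Ray reflecting at the bottom interface goes from n = 1.56 toward n = 1.33: no phase shift.
Exactly one π shift → a net half-wave offset.
With one net inversion, constructive interference in reflection requires 2 n t = (m + ½) λ.
Minimum at m = 0: t = λ / (4 n) = 744 / (4 × 1.56) = 119 nm.

0.119 μm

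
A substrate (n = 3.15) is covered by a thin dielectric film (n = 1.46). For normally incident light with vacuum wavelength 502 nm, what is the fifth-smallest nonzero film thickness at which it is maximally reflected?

860 nm

At the upper boundary (n = 1.0 to n = 1.46) the reflected ray undergoes a half-wave phase shift.
Bottom surface (1.46 → 3.15): reflection off a higher-index medium gives a half-wave phase shift.
Net: no relative phase inversion (both shifts match).
So the condition for constructive reflection is 2 n t = m λ.
The fifth-smallest nonzero thickness corresponds to m = 5: t = m λ / (2 n) = 5.00 × 502 / (2 × 1.46) = 860 nm.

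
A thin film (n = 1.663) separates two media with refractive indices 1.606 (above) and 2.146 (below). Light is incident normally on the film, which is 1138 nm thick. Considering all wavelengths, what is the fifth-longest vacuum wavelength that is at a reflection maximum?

Ray reflecting at the top interface goes from n = 1.606 toward n = 1.663: a half-wave phase shift.
At the lower boundary (n = 1.663 to n = 2.146) the reflected ray undergoes a half-wave phase shift.
The two reflections carry the same phase change, so no net offset.
For strong reflection here: 2 n t = m λ.
λ = 2 n t / m. The fifth-longest wavelength is m = 5: λ = 2 × 1.663 × 1138 / 5.00 = 757 nm.

757 nm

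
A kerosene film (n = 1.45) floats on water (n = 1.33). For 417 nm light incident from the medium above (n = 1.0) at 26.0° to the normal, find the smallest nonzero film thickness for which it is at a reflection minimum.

At the upper boundary (n = 1.0 to n = 1.45) the reflected ray undergoes a half-wave phase shift.
At the lower boundary (n = 1.45 to n = 1.33) the reflected ray undergoes no phase shift.
The two reflections differ by half a wavelength.
With one net inversion, destructive interference in reflection requires 2 n t cos θ_r = m λ.
Snell's law: 1.0 sin 26.0° = 1.45 sin θ_r → sin θ_r = 0.302, cos θ_r = 0.953.
Minimum nonzero at m = 1: t = λ / (2 n cos θ_r) = 417 / (2 × 1.45 × 0.953) = 151 nm.

151 nm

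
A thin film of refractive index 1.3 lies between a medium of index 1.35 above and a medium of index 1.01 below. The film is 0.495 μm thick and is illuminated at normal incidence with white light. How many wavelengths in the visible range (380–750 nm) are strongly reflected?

2

Top surface (1.35 → 1.3): reflection off a lower-index medium gives no phase shift.
Bottom surface (1.3 → 1.01): reflection off a lower-index medium gives no phase shift.
Net: no relative phase inversion (both shifts match).
So the condition for constructive reflection is 2 n t = m λ.
λ = 2 n t / m = 1287 / m nm.
m=1: 1287 nm (IR); m=2: 644 nm (visible); m=3: 429 nm (visible); m=4: 322 nm (UV).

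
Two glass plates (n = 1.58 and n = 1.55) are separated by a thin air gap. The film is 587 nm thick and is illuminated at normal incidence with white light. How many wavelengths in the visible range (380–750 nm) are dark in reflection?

Ray reflecting at the top interface goes from n = 1.58 toward n = 1.0: no phase shift.
At the lower boundary (n = 1.0 to n = 1.55) the reflected ray undergoes a half-wave phase shift.
Net: one phase inversion between the two reflected rays.
With one net inversion, destructive interference in reflection requires 2 n t = m λ.
λ = 2 n t / m = 1174 / m nm.
m=1: 1174 nm (IR); m=2: 587 nm (visible); m=3: 391 nm (visible); m=4: 294 nm (UV).

2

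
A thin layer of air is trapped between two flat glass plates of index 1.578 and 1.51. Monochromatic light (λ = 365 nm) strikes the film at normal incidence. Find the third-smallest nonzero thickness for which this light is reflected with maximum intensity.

Top surface (1.578 → 1.0): reflection off a lower-index medium gives no phase shift.
Ray reflecting at the bottom interface goes from n = 1.0 toward n = 1.51: a half-wave phase shift.
Net: one phase inversion between the two reflected rays.
With one net inversion, constructive interference in reflection requires 2 n t = (m + ½) λ.
The third-smallest nonzero thickness corresponds to m = 2: t = (m + ½) λ / (2 n) = 2.50 × 365 / (2 × 1.0) = 456 nm.

456 nm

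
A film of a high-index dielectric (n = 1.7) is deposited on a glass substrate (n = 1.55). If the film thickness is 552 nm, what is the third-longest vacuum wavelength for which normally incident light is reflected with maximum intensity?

Top surface (1.0 → 1.7): reflection off a higher-index medium gives a half-wave phase shift.
At the lower boundary (n = 1.7 to n = 1.55) the reflected ray undergoes no phase shift.
Net: one phase inversion between the two reflected rays.
With one net inversion, constructive interference in reflection requires 2 n t = (m + ½) λ.
λ = 2 n t / (m + ½). The third-longest wavelength is m = 2: λ = 2 × 1.7 × 552 / 2.50 = 751 nm.

751 nm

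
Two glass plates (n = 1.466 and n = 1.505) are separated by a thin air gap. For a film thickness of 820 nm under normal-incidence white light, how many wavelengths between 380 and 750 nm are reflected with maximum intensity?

At the upper boundary (n = 1.466 to n = 1.0) the reflected ray undergoes no phase shift.
At the lower boundary (n = 1.0 to n = 1.505) the reflected ray undergoes a half-wave phase shift.
Net: one phase inversion between the two reflected rays.
With one net inversion, constructive interference in reflection requires 2 n t = (m + ½) λ.
λ = 2 n t / (m + ½) = 1640 / (m + ½) nm.
m=1: 1093 nm (IR); m=2: 656 nm (visible); m=3: 469 nm (visible); m=4: 364 nm (UV).

2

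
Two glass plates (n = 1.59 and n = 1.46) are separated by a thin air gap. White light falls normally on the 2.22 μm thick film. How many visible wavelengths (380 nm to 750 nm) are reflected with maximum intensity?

6

Top surface (1.59 → 1.0): reflection off a lower-index medium gives no phase shift.
At the lower boundary (n = 1.0 to n = 1.46) the reflected ray undergoes a half-wave phase shift.
The two reflections differ by half a wavelength.
With one net inversion, constructive interference in reflection requires 2 n t = (m + ½) λ.
λ = 2 n t / (m + ½) = 4440 / (m + ½) nm.
m=5: 807 nm (IR); m=6: 683 nm (visible); m=7: 592 nm (visible); m=8: 522 nm (visible); m=9: 467 nm (visible); m=10: 423 nm (visible); m=11: 386 nm (visible); m=12: 355 nm (UV).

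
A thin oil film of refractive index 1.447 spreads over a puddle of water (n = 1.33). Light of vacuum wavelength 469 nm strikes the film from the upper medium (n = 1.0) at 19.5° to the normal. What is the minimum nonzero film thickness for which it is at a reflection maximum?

83.3 nm

At the upper boundary (n = 1.0 to n = 1.447) the reflected ray undergoes a half-wave phase shift.
At the lower boundary (n = 1.447 to n = 1.33) the reflected ray undergoes no phase shift.
Net: one phase inversion between the two reflected rays.
So the condition for constructive reflection is 2 n t cos θ_r = (m + ½) λ.
Snell's law: 1.0 sin 19.5° = 1.447 sin θ_r → sin θ_r = 0.231, cos θ_r = 0.973.
Minimum at m = 0: t = λ / (4 n cos θ_r) = 469 / (4 × 1.447 × 0.973) = 83.3 nm.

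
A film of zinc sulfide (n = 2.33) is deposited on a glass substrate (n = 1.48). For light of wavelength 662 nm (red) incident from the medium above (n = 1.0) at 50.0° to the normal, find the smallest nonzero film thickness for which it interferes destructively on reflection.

Ray reflecting at the top interface goes from n = 1.0 toward n = 2.33: a half-wave phase shift.
At the lower boundary (n = 2.33 to n = 1.48) the reflected ray undergoes no phase shift.
Net: one phase inversion between the two reflected rays.
For minimum reflection here: 2 n t cos θ_r = m λ.
Snell's law: 1.0 sin 50.0° = 2.33 sin θ_r → sin θ_r = 0.329, cos θ_r = 0.944.
Minimum nonzero at m = 1: t = λ / (2 n cos θ_r) = 662 / (2 × 2.33 × 0.944) = 150 nm.

150 nm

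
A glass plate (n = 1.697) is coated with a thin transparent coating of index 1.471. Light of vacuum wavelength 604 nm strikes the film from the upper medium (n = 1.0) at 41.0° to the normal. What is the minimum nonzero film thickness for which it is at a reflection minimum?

Ray reflecting at the top interface goes from n = 1.0 toward n = 1.471: a half-wave phase shift.
Ray reflecting at the bottom interface goes from n = 1.471 toward n = 1.697: a half-wave phase shift.
The two reflections carry the same phase change, so no net offset.
For minimum reflection here: 2 n t cos θ_r = (m + ½) λ.
Snell's law: 1.0 sin 41.0° = 1.471 sin θ_r → sin θ_r = 0.446, cos θ_r = 0.895.
Minimum at m = 0: t = λ / (4 n cos θ_r) = 604 / (4 × 1.471 × 0.895) = 115 nm.

115 nm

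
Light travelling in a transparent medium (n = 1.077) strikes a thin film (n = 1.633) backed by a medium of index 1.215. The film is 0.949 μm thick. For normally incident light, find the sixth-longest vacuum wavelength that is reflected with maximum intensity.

564 nm

Ray reflecting at the top interface goes from n = 1.077 toward n = 1.633: a half-wave phase shift.
Ray reflecting at the bottom interface goes from n = 1.633 toward n = 1.215: no phase shift.
The two reflections differ by half a wavelength.
So the condition for constructive reflection is 2 n t = (m + ½) λ.
λ = 2 n t / (m + ½). The sixth-longest wavelength is m = 5: λ = 2 × 1.633 × 949 / 5.50 = 564 nm.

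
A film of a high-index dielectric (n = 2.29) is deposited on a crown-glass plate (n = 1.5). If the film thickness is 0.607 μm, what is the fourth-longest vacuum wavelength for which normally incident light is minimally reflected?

695 nm

Top surface (1.0 → 2.29): reflection off a higher-index medium gives a half-wave phase shift.
At the lower boundary (n = 2.29 to n = 1.5) the reflected ray undergoes no phase shift.
Net: one phase inversion between the two reflected rays.
With one net inversion, destructive interference in reflection requires 2 n t = m λ.
λ = 2 n t / m. The fourth-longest wavelength is m = 4: λ = 2 × 2.29 × 607 / 4.00 = 695 nm.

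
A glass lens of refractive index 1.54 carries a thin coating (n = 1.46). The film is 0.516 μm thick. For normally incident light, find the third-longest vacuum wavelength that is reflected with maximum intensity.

Ray reflecting at the top interface goes from n = 1.0 toward n = 1.46: a half-wave phase shift.
Bottom surface (1.46 → 1.54): reflection off a higher-index medium gives a half-wave phase shift.
Net: no relative phase inversion (both shifts match).
So the condition for constructive reflection is 2 n t = m λ.
λ = 2 n t / m. The third-longest wavelength is m = 3: λ = 2 × 1.46 × 516 / 3.00 = 502 nm.

502 nm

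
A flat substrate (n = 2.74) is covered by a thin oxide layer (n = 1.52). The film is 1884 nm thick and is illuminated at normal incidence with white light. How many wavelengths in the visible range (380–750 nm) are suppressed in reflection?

Ray reflecting at the top interface goes from n = 1.0 toward n = 1.52: a half-wave phase shift.
Bottom surface (1.52 → 2.74): reflection off a higher-index medium gives a half-wave phase shift.
Net: no relative phase inversion (both shifts match).
So the condition for destructive reflection is 2 n t = (m + ½) λ.
λ = 2 n t / (m + ½) = 5727 / (m + ½) nm.
m=7: 764 nm (IR); m=8: 674 nm (visible); m=9: 603 nm (visible); m=10: 545 nm (visible); m=11: 498 nm (visible); m=12: 458 nm (visible); m=13: 424 nm (visible); m=14: 395 nm (visible); m=15: 370 nm (UV).

7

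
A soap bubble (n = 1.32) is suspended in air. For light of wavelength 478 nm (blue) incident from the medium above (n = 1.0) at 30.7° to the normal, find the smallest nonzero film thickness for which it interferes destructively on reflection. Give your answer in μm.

0.196 μm

Ray reflecting at the top interface goes from n = 1.0 toward n = 1.32: a half-wave phase shift.
Bottom surface (1.32 → 1.0): reflection off a lower-index medium gives no phase shift.
Exactly one π shift → a net half-wave offset.
For weak reflection here: 2 n t cos θ_r = m λ.
Snell's law: 1.0 sin 30.7° = 1.32 sin θ_r → sin θ_r = 0.387, cos θ_r = 0.922.
Minimum nonzero at m = 1: t = λ / (2 n cos θ_r) = 478 / (2 × 1.32 × 0.922) = 196 nm.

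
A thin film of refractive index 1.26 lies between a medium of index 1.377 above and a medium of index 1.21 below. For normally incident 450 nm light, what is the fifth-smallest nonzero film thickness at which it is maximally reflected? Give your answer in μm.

0.893 μm

Ray reflecting at the top interface goes from n = 1.377 toward n = 1.26: no phase shift.
At the lower boundary (n = 1.26 to n = 1.21) the reflected ray undergoes no phase shift.
Zero or two π shifts → no net half-wave offset.
With no net inversion, constructive interference in reflection requires 2 n t = m λ.
The fifth-smallest nonzero thickness corresponds to m = 5: t = m λ / (2 n) = 5.00 × 450 / (2 × 1.26) = 893 nm.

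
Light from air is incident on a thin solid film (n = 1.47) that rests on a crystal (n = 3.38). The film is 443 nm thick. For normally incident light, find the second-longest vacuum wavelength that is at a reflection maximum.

At the upper boundary (n = 1.0 to n = 1.47) the reflected ray undergoes a half-wave phase shift.
Ray reflecting at the bottom interface goes from n = 1.47 toward n = 3.38: a half-wave phase shift.
Net: no relative phase inversion (both shifts match).
So the condition for constructive reflection is 2 n t = m λ.
λ = 2 n t / m. The second-longest wavelength is m = 2: λ = 2 × 1.47 × 443 / 2.00 = 651 nm.

651 nm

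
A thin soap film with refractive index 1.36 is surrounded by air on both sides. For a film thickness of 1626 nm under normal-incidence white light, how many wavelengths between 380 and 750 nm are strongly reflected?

Top surface (1.0 → 1.36): reflection off a higher-index medium gives a half-wave phase shift.
Ray reflecting at the bottom interface goes from n = 1.36 toward n = 1.0: no phase shift.
The two reflections differ by half a wavelength.
For strong reflection here: 2 n t = (m + ½) λ.
λ = 2 n t / (m + ½) = 4423 / (m + ½) nm.
m=5: 804 nm (IR); m=6: 680 nm (visible); m=7: 590 nm (visible); m=8: 520 nm (visible); m=9: 466 nm (visible); m=10: 421 nm (visible); m=11: 385 nm (visible); m=12: 354 nm (UV).

6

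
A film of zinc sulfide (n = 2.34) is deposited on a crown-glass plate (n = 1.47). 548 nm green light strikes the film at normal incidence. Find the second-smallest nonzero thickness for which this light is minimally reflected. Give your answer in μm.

0.234 μm

Ray reflecting at the top interface goes from n = 1.0 toward n = 2.34: a half-wave phase shift.
Bottom surface (2.34 → 1.47): reflection off a lower-index medium gives no phase shift.
Net: one phase inversion between the two reflected rays.
For weak reflection here: 2 n t = m λ.
The second-smallest nonzero thickness corresponds to m = 2: t = m λ / (2 n) = 2.00 × 548 / (2 × 2.34) = 234 nm.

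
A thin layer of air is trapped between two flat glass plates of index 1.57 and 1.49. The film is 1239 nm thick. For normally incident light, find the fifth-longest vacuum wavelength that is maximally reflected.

551 nm

At the upper boundary (n = 1.57 to n = 1.0) the reflected ray undergoes no phase shift.
Ray reflecting at the bottom interface goes from n = 1.0 toward n = 1.49: a half-wave phase shift.
Net: one phase inversion between the two reflected rays.
For strong reflection here: 2 n t = (m + ½) λ.
λ = 2 n t / (m + ½). The fifth-longest wavelength is m = 4: λ = 2 × 1.0 × 1239 / 4.50 = 551 nm.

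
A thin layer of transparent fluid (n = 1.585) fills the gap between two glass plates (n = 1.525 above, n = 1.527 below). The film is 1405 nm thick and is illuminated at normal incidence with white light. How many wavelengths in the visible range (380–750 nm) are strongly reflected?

Ray reflecting at the top interface goes from n = 1.525 toward n = 1.585: a half-wave phase shift.
Bottom surface (1.585 → 1.527): reflection off a lower-index medium gives no phase shift.
The two reflections differ by half a wavelength.
So the condition for constructive reflection is 2 n t = (m + ½) λ.
λ = 2 n t / (m + ½) = 4454 / (m + ½) nm.
m=5: 810 nm (IR); m=6: 685 nm (visible); m=7: 594 nm (visible); m=8: 524 nm (visible); m=9: 469 nm (visible); m=10: 424 nm (visible); m=11: 387 nm (visible); m=12: 356 nm (UV).

6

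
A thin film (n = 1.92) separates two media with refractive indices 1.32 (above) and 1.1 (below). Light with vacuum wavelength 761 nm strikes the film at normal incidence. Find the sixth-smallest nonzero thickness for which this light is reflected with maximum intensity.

Top surface (1.32 → 1.92): reflection off a higher-index medium gives a half-wave phase shift.
Bottom surface (1.92 → 1.1): reflection off a lower-index medium gives no phase shift.
The two reflections differ by half a wavelength.
With one net inversion, constructive interference in reflection requires 2 n t = (m + ½) λ.
The sixth-smallest nonzero thickness corresponds to m = 5: t = (m + ½) λ / (2 n) = 5.50 × 761 / (2 × 1.92) = 1090 nm.

1090 nm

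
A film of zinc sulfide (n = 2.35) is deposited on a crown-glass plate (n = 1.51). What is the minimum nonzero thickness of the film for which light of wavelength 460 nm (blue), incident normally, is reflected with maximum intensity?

48.9 nm

Top surface (1.0 → 2.35): reflection off a higher-index medium gives a half-wave phase shift.
Bottom surface (2.35 → 1.51): reflection off a lower-index medium gives no phase shift.
Net: one phase inversion between the two reflected rays.
With one net inversion, constructive interference in reflection requires 2 n t = (m + ½) λ.
Minimum at m = 0: t = λ / (4 n) = 460 / (4 × 2.35) = 48.9 nm.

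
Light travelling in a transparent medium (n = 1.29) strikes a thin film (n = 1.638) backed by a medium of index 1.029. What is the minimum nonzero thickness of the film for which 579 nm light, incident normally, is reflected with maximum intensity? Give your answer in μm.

0.0884 μm

Top surface (1.29 → 1.638): reflection off a higher-index medium gives a half-wave phase shift.
Ray reflecting at the bottom interface goes from n = 1.638 toward n = 1.029: no phase shift.
The two reflections differ by half a wavelength.
With one net inversion, constructive interference in reflection requires 2 n t = (m + ½) λ.
Minimum at m = 0: t = λ / (4 n) = 579 / (4 × 1.638) = 88.4 nm.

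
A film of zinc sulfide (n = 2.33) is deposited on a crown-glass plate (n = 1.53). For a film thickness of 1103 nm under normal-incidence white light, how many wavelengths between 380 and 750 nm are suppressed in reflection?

7

At the upper boundary (n = 1.0 to n = 2.33) the reflected ray undergoes a half-wave phase shift.
Ray reflecting at the bottom interface goes from n = 2.33 toward n = 1.53: no phase shift.
Exactly one π shift → a net half-wave offset.
For minimum reflection here: 2 n t = m λ.
λ = 2 n t / m = 5140 / m nm.
m=6: 857 nm (IR); m=7: 734 nm (visible); m=8: 642 nm (visible); m=9: 571 nm (visible); m=10: 514 nm (visible); m=11: 467 nm (visible); m=12: 428 nm (visible); m=13: 395 nm (visible); m=14: 367 nm (UV).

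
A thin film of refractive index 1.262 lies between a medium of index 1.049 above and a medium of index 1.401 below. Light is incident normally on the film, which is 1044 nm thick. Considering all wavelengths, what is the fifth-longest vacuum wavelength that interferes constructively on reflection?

Ray reflecting at the top interface goes from n = 1.049 toward n = 1.262: a half-wave phase shift.
Bottom surface (1.262 → 1.401): reflection off a higher-index medium gives a half-wave phase shift.
Net: no relative phase inversion (both shifts match).
For strong reflection here: 2 n t = m λ.
λ = 2 n t / m. The fifth-longest wavelength is m = 5: λ = 2 × 1.262 × 1044 / 5.00 = 527 nm.

527 nm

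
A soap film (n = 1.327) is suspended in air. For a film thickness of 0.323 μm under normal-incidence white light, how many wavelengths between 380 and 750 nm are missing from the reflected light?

At the upper boundary (n = 1.0 to n = 1.327) the reflected ray undergoes a half-wave phase shift.
Ray reflecting at the bottom interface goes from n = 1.327 toward n = 1.0: no phase shift.
Exactly one π shift → a net half-wave offset.
So the condition for destructive reflection is 2 n t = m λ.
λ = 2 n t / m = 857 / m nm.
m=1: 857 nm (IR); m=2: 429 nm (visible); m=3: 286 nm (UV).

1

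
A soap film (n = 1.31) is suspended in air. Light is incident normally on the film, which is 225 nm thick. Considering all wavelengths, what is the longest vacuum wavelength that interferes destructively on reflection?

Top surface (1.0 → 1.31): reflection off a higher-index medium gives a half-wave phase shift.
Bottom surface (1.31 → 1.0): reflection off a lower-index medium gives no phase shift.
Exactly one π shift → a net half-wave offset.
For weak reflection here: 2 n t = m λ.
λ = 2 n t / m. The longest wavelength is m = 1: λ = 2 × 1.31 × 225 / 1.00 = 590 nm.

590 nm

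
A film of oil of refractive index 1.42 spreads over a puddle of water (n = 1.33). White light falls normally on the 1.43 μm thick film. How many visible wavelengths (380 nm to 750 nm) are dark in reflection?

5

Ray reflecting at the top interface goes from n = 1.0 toward n = 1.42: a half-wave phase shift.
Ray reflecting at the bottom interface goes from n = 1.42 toward n = 1.33: no phase shift.
The two reflections differ by half a wavelength.
So the condition for destructive reflection is 2 n t = m λ.
λ = 2 n t / m = 4061 / m nm.
m=5: 812 nm (IR); m=6: 677 nm (visible); m=7: 580 nm (visible); m=8: 508 nm (visible); m=9: 451 nm (visible); m=10: 406 nm (visible); m=11: 369 nm (UV).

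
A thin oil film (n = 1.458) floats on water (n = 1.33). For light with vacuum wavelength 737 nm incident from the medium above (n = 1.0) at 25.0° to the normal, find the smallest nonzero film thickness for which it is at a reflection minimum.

264 nm

Ray reflecting at the top interface goes from n = 1.0 toward n = 1.458: a half-wave phase shift.
Ray reflecting at the bottom interface goes from n = 1.458 toward n = 1.33: no phase shift.
The two reflections differ by half a wavelength.
For minimum reflection here: 2 n t cos θ_r = m λ.
Snell's law: 1.0 sin 25.0° = 1.458 sin θ_r → sin θ_r = 0.290, cos θ_r = 0.957.
Minimum nonzero at m = 1: t = λ / (2 n cos θ_r) = 737 / (2 × 1.458 × 0.957) = 264 nm.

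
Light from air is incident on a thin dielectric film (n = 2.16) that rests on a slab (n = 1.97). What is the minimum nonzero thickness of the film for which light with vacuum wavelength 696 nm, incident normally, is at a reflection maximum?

Ray reflecting at the top interface goes from n = 1.0 toward n = 2.16: a half-wave phase shift.
Ray reflecting at the bottom interface goes from n = 2.16 toward n = 1.97: no phase shift.
The two reflections differ by half a wavelength.
For bright reflection here: 2 n t = (m + ½) λ.
Minimum at m = 0: t = λ / (4 n) = 696 / (4 × 2.16) = 80.6 nm.

80.6 nm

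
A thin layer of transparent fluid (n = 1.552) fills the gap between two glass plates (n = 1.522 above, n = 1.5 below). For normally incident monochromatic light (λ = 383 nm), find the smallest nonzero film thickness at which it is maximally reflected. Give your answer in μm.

0.0617 μm

Ray reflecting at the top interface goes from n = 1.522 toward n = 1.552: a half-wave phase shift.
At the lower boundary (n = 1.552 to n = 1.5) the reflected ray undergoes no phase shift.
The two reflections differ by half a wavelength.
For strong reflection here: 2 n t = (m + ½) λ.
Minimum at m = 0: t = λ / (4 n) = 383 / (4 × 1.552) = 61.7 nm.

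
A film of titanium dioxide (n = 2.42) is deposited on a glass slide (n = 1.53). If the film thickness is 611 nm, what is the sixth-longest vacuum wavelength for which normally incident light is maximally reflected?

538 nm

Ray reflecting at the top interface goes from n = 1.0 toward n = 2.42: a half-wave phase shift.
Ray reflecting at the bottom interface goes from n = 2.42 toward n = 1.53: no phase shift.
Exactly one π shift → a net half-wave offset.
For strong reflection here: 2 n t = (m + ½) λ.
λ = 2 n t / (m + ½). The sixth-longest wavelength is m = 5: λ = 2 × 2.42 × 611 / 5.50 = 538 nm.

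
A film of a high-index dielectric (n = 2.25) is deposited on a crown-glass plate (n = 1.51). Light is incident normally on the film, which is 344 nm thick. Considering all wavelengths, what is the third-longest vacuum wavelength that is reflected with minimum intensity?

516 nm

At the upper boundary (n = 1.0 to n = 2.25) the reflected ray undergoes a half-wave phase shift.
Ray reflecting at the bottom interface goes from n = 2.25 toward n = 1.51: no phase shift.
Net: one phase inversion between the two reflected rays.
For minimum reflection here: 2 n t = m λ.
λ = 2 n t / m. The third-longest wavelength is m = 3: λ = 2 × 2.25 × 344 / 3.00 = 516 nm.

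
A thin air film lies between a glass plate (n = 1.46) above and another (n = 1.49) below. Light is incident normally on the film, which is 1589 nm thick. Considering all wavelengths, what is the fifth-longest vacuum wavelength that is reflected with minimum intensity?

Top surface (1.46 → 1.0): reflection off a lower-index medium gives no phase shift.
Bottom surface (1.0 → 1.49): reflection off a higher-index medium gives a half-wave phase shift.
Net: one phase inversion between the two reflected rays.
With one net inversion, destructive interference in reflection requires 2 n t = m λ.
λ = 2 n t / m. The fifth-longest wavelength is m = 5: λ = 2 × 1.0 × 1589 / 5.00 = 636 nm.

636 nm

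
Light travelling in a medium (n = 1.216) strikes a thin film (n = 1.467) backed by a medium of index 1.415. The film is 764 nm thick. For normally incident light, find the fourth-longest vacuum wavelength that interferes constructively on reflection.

Ray reflecting at the top interface goes from n = 1.216 toward n = 1.467: a half-wave phase shift.
At the lower boundary (n = 1.467 to n = 1.415) the reflected ray undergoes no phase shift.
Exactly one π shift → a net half-wave offset.
With one net inversion, constructive interference in reflection requires 2 n t = (m + ½) λ.
λ = 2 n t / (m + ½). The fourth-longest wavelength is m = 3: λ = 2 × 1.467 × 764 / 3.50 = 640 nm.

640 nm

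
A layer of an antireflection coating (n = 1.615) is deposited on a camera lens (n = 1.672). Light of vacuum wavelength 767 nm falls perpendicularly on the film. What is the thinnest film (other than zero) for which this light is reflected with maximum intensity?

237 nm

Ray reflecting at the top interface goes from n = 1.0 toward n = 1.615: a half-wave phase shift.
Bottom surface (1.615 → 1.672): reflection off a higher-index medium gives a half-wave phase shift.
Zero or two π shifts → no net half-wave offset.
With no net inversion, constructive interference in reflection requires 2 n t = m λ.
Minimum nonzero at m = 1: t = λ / (2 n) = 767 / (2 × 1.615) = 237 nm.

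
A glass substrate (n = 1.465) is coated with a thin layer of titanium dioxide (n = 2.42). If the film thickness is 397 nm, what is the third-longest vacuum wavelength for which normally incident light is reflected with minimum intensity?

At the upper boundary (n = 1.0 to n = 2.42) the reflected ray undergoes a half-wave phase shift.
At the lower boundary (n = 2.42 to n = 1.465) the reflected ray undergoes no phase shift.
Exactly one π shift → a net half-wave offset.
So the condition for destructive reflection is 2 n t = m λ.
λ = 2 n t / m. The third-longest wavelength is m = 3: λ = 2 × 2.42 × 397 / 3.00 = 640 nm.

640 nm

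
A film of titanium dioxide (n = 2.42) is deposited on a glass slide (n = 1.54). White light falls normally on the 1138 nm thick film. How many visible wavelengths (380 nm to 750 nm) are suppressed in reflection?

7

At the upper boundary (n = 1.0 to n = 2.42) the reflected ray undergoes a half-wave phase shift.
At the lower boundary (n = 2.42 to n = 1.54) the reflected ray undergoes no phase shift.
The two reflections differ by half a wavelength.
So the condition for destructive reflection is 2 n t = m λ.
λ = 2 n t / m = 5508 / m nm.
m=7: 787 nm (IR); m=8: 688 nm (visible); m=9: 612 nm (visible); m=10: 551 nm (visible); m=11: 501 nm (visible); m=12: 459 nm (visible); m=13: 424 nm (visible); m=14: 393 nm (visible); m=15: 367 nm (UV).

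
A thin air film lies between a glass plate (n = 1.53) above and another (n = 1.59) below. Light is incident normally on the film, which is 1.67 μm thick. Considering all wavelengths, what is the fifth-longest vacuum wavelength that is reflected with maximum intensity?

742 nm

Ray reflecting at the top interface goes from n = 1.53 toward n = 1.0: no phase shift.
Ray reflecting at the bottom interface goes from n = 1.0 toward n = 1.59: a half-wave phase shift.
Net: one phase inversion between the two reflected rays.
With one net inversion, constructive interference in reflection requires 2 n t = (m + ½) λ.
λ = 2 n t / (m + ½). The fifth-longest wavelength is m = 4: λ = 2 × 1.0 × 1670 / 4.50 = 742 nm.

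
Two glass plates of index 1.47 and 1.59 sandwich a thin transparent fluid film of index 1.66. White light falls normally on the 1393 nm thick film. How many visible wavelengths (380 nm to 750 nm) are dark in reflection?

6

At the upper boundary (n = 1.47 to n = 1.66) the reflected ray undergoes a half-wave phase shift.
At the lower boundary (n = 1.66 to n = 1.59) the reflected ray undergoes no phase shift.
Net: one phase inversion between the two reflected rays.
With one net inversion, destructive interference in reflection requires 2 n t = m λ.
λ = 2 n t / m = 4625 / m nm.
m=6: 771 nm (IR); m=7: 661 nm (visible); m=8: 578 nm (visible); m=9: 514 nm (visible); m=10: 462 nm (visible); m=11: 420 nm (visible); m=12: 385 nm (visible); m=13: 356 nm (UV).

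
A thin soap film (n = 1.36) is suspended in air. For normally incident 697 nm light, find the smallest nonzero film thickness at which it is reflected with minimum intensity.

256 nm

At the upper boundary (n = 1.0 to n = 1.36) the reflected ray undergoes a half-wave phase shift.
Bottom surface (1.36 → 1.0): reflection off a lower-index medium gives no phase shift.
Net: one phase inversion between the two reflected rays.
For dark reflection here: 2 n t = m λ.
Minimum nonzero at m = 1: t = λ / (2 n) = 697 / (2 × 1.36) = 256 nm.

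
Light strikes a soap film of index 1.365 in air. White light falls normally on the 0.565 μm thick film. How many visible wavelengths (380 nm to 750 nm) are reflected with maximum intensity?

Top surface (1.0 → 1.365): reflection off a higher-index medium gives a half-wave phase shift.
Bottom surface (1.365 → 1.0): reflection off a lower-index medium gives no phase shift.
The two reflections differ by half a wavelength.
So the condition for constructive reflection is 2 n t = (m + ½) λ.
λ = 2 n t / (m + ½) = 1542 / (m + ½) nm.
m=1: 1028 nm (IR); m=2: 617 nm (visible); m=3: 441 nm (visible); m=4: 343 nm (UV).

2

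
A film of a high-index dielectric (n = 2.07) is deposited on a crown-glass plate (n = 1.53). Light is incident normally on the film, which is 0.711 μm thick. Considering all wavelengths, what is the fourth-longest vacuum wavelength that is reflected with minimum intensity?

Ray reflecting at the top interface goes from n = 1.0 toward n = 2.07: a half-wave phase shift.
At the lower boundary (n = 2.07 to n = 1.53) the reflected ray undergoes no phase shift.
Exactly one π shift → a net half-wave offset.
With one net inversion, destructive interference in reflection requires 2 n t = m λ.
λ = 2 n t / m. The fourth-longest wavelength is m = 4: λ = 2 × 2.07 × 711 / 4.00 = 736 nm.

736 nm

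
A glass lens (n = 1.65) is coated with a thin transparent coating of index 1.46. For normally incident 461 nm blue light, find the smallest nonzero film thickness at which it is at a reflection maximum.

158 nm

Top surface (1.0 → 1.46): reflection off a higher-index medium gives a half-wave phase shift.
Ray reflecting at the bottom interface goes from n = 1.46 toward n = 1.65: a half-wave phase shift.
The two reflections carry the same phase change, so no net offset.
With no net inversion, constructive interference in reflection requires 2 n t = m λ.
Minimum nonzero at m = 1: t = λ / (2 n) = 461 / (2 × 1.46) = 158 nm.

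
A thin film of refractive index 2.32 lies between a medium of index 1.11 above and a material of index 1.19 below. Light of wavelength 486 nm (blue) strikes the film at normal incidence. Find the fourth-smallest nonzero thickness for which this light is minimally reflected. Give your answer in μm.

0.419 μm

Ray reflecting at the top interface goes from n = 1.11 toward n = 2.32: a half-wave phase shift.
Ray reflecting at the bottom interface goes from n = 2.32 toward n = 1.19: no phase shift.
Net: one phase inversion between the two reflected rays.
So the condition for destructive reflection is 2 n t = m λ.
The fourth-smallest nonzero thickness corresponds to m = 4: t = m λ / (2 n) = 4.00 × 486 / (2 × 2.32) = 419 nm.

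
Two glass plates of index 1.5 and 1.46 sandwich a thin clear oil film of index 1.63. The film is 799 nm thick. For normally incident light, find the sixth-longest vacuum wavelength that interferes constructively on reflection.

At the upper boundary (n = 1.5 to n = 1.63) the reflected ray undergoes a half-wave phase shift.
Bottom surface (1.63 → 1.46): reflection off a lower-index medium gives no phase shift.
Net: one phase inversion between the two reflected rays.
With one net inversion, constructive interference in reflection requires 2 n t = (m + ½) λ.
λ = 2 n t / (m + ½). The sixth-longest wavelength is m = 5: λ = 2 × 1.63 × 799 / 5.50 = 474 nm.

474 nm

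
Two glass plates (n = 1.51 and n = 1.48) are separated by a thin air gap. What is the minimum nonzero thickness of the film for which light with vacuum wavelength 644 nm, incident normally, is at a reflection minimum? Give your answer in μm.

0.322 μm

Top surface (1.51 → 1.0): reflection off a lower-index medium gives no phase shift.
Bottom surface (1.0 → 1.48): reflection off a higher-index medium gives a half-wave phase shift.
Net: one phase inversion between the two reflected rays.
So the condition for destructive reflection is 2 n t = m λ.
Minimum nonzero at m = 1: t = λ / (2 n) = 644 / (2 × 1.0) = 322 nm.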